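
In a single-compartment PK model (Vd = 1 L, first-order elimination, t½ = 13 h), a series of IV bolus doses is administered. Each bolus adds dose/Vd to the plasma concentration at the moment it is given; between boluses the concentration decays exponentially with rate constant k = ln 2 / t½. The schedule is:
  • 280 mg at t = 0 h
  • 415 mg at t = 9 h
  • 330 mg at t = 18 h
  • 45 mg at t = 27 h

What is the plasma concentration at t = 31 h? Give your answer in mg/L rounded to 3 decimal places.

383.390 mg/L

k = ln 2 / 13 = 0.05332 per h
Dose 1 (280 mg at t=0 h): 280·exp(−0.05332·31) = 53.619 mg/L
Dose 2 (415 mg at t=9 h): 415·exp(−0.05332·22) = 128.414 mg/L
Dose 3 (330 mg at t=18 h): 330·exp(−0.05332·13) = 165.000 mg/L
Dose 4 (45 mg at t=27 h): 45·exp(−0.05332·4) = 36.357 mg/L
C(31) = 53.619 + 128.414 + 165.000 + 36.357 = 383.390 mg/L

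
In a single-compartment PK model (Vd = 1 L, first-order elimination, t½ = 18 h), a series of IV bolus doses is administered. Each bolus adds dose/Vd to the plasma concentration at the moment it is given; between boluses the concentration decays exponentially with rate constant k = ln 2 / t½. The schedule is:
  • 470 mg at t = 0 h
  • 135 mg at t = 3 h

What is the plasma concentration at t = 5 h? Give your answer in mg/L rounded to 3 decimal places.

k = ln 2 / 18 = 0.03851 per h
Dose 1 (470 mg at t=0 h): 470·exp(−0.03851·5) = 387.684 mg/L
Dose 2 (135 mg at t=3 h): 135·exp(−0.03851·2) = 124.993 mg/L
C(5) = 387.684 + 124.993 = 512.678 mg/L

512.678 mg/L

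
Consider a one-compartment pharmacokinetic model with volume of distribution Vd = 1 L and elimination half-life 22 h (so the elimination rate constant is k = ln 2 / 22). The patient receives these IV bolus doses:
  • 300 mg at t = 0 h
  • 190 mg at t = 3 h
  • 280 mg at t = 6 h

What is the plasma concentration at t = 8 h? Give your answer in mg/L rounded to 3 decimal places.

k = ln 2 / 22 = 0.03151 per h
Dose 1 (300 mg at t=0 h): 300·exp(−0.03151·8) = 233.161 mg/L
Dose 2 (190 mg at t=3 h): 190·exp(−0.03151·5) = 162.307 mg/L
Dose 3 (280 mg at t=6 h): 280·exp(−0.03151·2) = 262.901 mg/L
C(8) = 233.161 + 162.307 + 262.901 = 658.369 mg/L

658.369 mg/L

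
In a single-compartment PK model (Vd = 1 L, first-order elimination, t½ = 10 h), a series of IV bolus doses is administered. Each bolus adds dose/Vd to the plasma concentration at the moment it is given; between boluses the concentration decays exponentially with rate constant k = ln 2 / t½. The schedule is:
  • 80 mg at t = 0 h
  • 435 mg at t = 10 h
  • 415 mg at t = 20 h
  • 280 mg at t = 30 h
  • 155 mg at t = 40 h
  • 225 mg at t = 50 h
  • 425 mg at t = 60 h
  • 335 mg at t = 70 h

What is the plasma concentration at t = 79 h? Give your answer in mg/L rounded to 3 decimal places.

k = ln 2 / 10 = 0.06931 per h
Dose 1 (80 mg at t=0 h): 80·exp(−0.06931·79) = 0.335 mg/L
Dose 2 (435 mg at t=10 h): 435·exp(−0.06931·69) = 3.642 mg/L
Dose 3 (415 mg at t=20 h): 415·exp(−0.06931·59) = 6.950 mg/L
Dose 4 (280 mg at t=30 h): 280·exp(−0.06931·49) = 9.378 mg/L
Dose 5 (155 mg at t=40 h): 155·exp(−0.06931·39) = 10.383 mg/L
Dose 6 (225 mg at t=50 h): 225·exp(−0.06931·29) = 30.144 mg/L
Dose 7 (425 mg at t=60 h): 425·exp(−0.06931·19) = 113.876 mg/L
Dose 8 (335 mg at t=70 h): 335·exp(−0.06931·9) = 179.522 mg/L
C(79) = 0.335 + 3.642 + 6.950 + 9.378 + 10.383 + 30.144 + 113.876 + 179.522 = 354.230 mg/L

354.230 mg/L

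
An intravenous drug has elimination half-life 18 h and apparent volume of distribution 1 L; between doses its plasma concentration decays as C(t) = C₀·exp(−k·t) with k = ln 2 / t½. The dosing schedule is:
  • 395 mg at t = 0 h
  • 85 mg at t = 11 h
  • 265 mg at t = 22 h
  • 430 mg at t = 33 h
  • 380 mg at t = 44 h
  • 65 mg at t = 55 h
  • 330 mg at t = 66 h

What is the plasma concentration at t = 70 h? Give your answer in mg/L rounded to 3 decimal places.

639.597 mg/L

k = ln 2 / 18 = 0.03851 per h
Dose 1 (395 mg at t=0 h): 395·exp(−0.03851·70) = 26.664 mg/L
Dose 2 (85 mg at t=11 h): 85·exp(−0.03851·59) = 8.764 mg/L
Dose 3 (265 mg at t=22 h): 265·exp(−0.03851·48) = 41.735 mg/L
Dose 4 (430 mg at t=33 h): 430·exp(−0.03851·37) = 103.439 mg/L
Dose 5 (380 mg at t=44 h): 380·exp(−0.03851·26) = 139.625 mg/L
Dose 6 (65 mg at t=55 h): 65·exp(−0.03851·15) = 36.480 mg/L
Dose 7 (330 mg at t=66 h): 330·exp(−0.03851·4) = 282.891 mg/L
C(70) = 26.664 + 8.764 + 41.735 + 103.439 + 139.625 + 36.480 + 282.891 = 639.597 mg/L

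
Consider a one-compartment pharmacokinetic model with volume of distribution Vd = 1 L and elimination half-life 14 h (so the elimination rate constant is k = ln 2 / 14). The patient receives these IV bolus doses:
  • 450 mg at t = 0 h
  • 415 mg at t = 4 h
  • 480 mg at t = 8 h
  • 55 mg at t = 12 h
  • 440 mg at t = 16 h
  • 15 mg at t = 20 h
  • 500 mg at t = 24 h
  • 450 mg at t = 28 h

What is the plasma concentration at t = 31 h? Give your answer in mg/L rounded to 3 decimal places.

1340.679 mg/L

k = ln 2 / 14 = 0.04951 per h
Dose 1 (450 mg at t=0 h): 450·exp(−0.04951·31) = 96.972 mg/L
Dose 2 (415 mg at t=4 h): 415·exp(−0.04951·27) = 109.016 mg/L
Dose 3 (480 mg at t=8 h): 480·exp(−0.04951·23) = 153.706 mg/L
Dose 4 (55 mg at t=12 h): 55·exp(−0.04951·19) = 21.470 mg/L
Dose 5 (440 mg at t=16 h): 440·exp(−0.04951·15) = 209.373 mg/L
Dose 6 (15 mg at t=20 h): 15·exp(−0.04951·11) = 8.701 mg/L
Dose 7 (500 mg at t=24 h): 500·exp(−0.04951·7) = 353.553 mg/L
Dose 8 (450 mg at t=28 h): 450·exp(−0.04951·3) = 387.888 mg/L
C(31) = 96.972 + 109.016 + 153.706 + 21.470 + 209.373 + 8.701 + 353.553 + 387.888 = 1340.679 mg/L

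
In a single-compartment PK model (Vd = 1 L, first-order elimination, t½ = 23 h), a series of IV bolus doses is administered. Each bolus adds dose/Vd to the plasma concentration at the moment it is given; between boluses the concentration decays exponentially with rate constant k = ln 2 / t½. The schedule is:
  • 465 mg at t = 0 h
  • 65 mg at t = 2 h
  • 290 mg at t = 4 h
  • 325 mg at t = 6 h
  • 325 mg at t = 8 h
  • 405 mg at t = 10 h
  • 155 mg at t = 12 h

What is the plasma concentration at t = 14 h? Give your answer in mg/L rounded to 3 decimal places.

1596.314 mg/L

k = ln 2 / 23 = 0.03014 per h
Dose 1 (465 mg at t=0 h): 465·exp(−0.03014·14) = 304.942 mg/L
Dose 2 (65 mg at t=2 h): 65·exp(−0.03014·12) = 45.275 mg/L
Dose 3 (290 mg at t=4 h): 290·exp(−0.03014·10) = 214.544 mg/L
Dose 4 (325 mg at t=6 h): 325·exp(−0.03014·8) = 255.374 mg/L
Dose 5 (325 mg at t=8 h): 325·exp(−0.03014·6) = 271.240 mg/L
Dose 6 (405 mg at t=10 h): 405·exp(−0.03014·4) = 359.006 mg/L
Dose 7 (155 mg at t=12 h): 155·exp(−0.03014·2) = 145.934 mg/L
C(14) = 304.942 + 45.275 + 214.544 + 255.374 + 271.240 + 359.006 + 145.934 = 1596.314 mg/L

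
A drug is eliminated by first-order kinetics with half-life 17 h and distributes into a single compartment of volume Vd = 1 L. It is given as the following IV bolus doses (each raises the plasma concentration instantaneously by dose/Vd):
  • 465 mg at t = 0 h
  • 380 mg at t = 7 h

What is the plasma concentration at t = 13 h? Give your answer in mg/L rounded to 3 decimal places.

571.221 mg/L

k = ln 2 / 17 = 0.04077 per h
Dose 1 (465 mg at t=0 h): 465·exp(−0.04077·13) = 273.687 mg/L
Dose 2 (380 mg at t=7 h): 380·exp(−0.04077·6) = 297.535 mg/L
C(13) = 273.687 + 297.535 = 571.221 mg/L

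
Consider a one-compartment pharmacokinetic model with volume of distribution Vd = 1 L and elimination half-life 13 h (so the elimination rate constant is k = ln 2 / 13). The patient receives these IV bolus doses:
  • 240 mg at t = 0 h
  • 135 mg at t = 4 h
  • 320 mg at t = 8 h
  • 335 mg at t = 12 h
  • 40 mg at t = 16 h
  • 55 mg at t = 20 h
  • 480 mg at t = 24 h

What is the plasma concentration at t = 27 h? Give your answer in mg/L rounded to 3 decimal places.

832.405 mg/L

k = ln 2 / 13 = 0.05332 per h
Dose 1 (240 mg at t=0 h): 240·exp(−0.05332·27) = 56.885 mg/L
Dose 2 (135 mg at t=4 h): 135·exp(−0.05332·23) = 39.604 mg/L
Dose 3 (320 mg at t=8 h): 320·exp(−0.05332·19) = 116.194 mg/L
Dose 4 (335 mg at t=12 h): 335·exp(−0.05332·15) = 150.558 mg/L
Dose 5 (40 mg at t=16 h): 40·exp(−0.05332·11) = 22.251 mg/L
Dose 6 (55 mg at t=20 h): 55·exp(−0.05332·7) = 37.868 mg/L
Dose 7 (480 mg at t=24 h): 480·exp(−0.05332·3) = 409.047 mg/L
C(27) = 56.885 + 39.604 + 116.194 + 150.558 + 22.251 + 37.868 + 409.047 = 832.405 mg/L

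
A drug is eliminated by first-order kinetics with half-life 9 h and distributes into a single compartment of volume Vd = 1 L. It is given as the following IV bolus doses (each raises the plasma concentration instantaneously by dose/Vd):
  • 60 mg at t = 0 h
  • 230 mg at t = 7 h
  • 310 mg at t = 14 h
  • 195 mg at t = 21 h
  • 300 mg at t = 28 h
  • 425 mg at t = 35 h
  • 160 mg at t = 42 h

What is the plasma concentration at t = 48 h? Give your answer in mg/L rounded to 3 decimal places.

379.492 mg/L

k = ln 2 / 9 = 0.07702 per h
Dose 1 (60 mg at t=0 h): 60·exp(−0.07702·48) = 1.488 mg/L
Dose 2 (230 mg at t=7 h): 230·exp(−0.07702·41) = 9.781 mg/L
Dose 3 (310 mg at t=14 h): 310·exp(−0.07702·34) = 22.602 mg/L
Dose 4 (195 mg at t=21 h): 195·exp(−0.07702·27) = 24.375 mg/L
Dose 5 (300 mg at t=28 h): 300·exp(−0.07702·20) = 64.293 mg/L
Dose 6 (425 mg at t=35 h): 425·exp(−0.07702·13) = 156.159 mg/L
Dose 7 (160 mg at t=42 h): 160·exp(−0.07702·6) = 100.794 mg/L
C(48) = 1.488 + 9.781 + 22.602 + 24.375 + 64.293 + 156.159 + 100.794 = 379.492 mg/L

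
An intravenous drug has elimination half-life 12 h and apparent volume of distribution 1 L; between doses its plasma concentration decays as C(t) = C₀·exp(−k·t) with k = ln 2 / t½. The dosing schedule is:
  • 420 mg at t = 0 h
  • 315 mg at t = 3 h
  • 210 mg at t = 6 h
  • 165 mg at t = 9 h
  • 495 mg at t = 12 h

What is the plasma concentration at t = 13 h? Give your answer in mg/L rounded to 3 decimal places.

1113.338 mg/L

k = ln 2 / 12 = 0.05776 per h
Dose 1 (420 mg at t=0 h): 420·exp(−0.05776·13) = 198.214 mg/L
Dose 2 (315 mg at t=3 h): 315·exp(−0.05776·10) = 176.788 mg/L
Dose 3 (210 mg at t=6 h): 210·exp(−0.05776·7) = 140.158 mg/L
Dose 4 (165 mg at t=9 h): 165·exp(−0.05776·4) = 130.961 mg/L
Dose 5 (495 mg at t=12 h): 495·exp(−0.05776·1) = 467.218 mg/L
C(13) = 198.214 + 176.788 + 140.158 + 130.961 + 467.218 = 1113.338 mg/L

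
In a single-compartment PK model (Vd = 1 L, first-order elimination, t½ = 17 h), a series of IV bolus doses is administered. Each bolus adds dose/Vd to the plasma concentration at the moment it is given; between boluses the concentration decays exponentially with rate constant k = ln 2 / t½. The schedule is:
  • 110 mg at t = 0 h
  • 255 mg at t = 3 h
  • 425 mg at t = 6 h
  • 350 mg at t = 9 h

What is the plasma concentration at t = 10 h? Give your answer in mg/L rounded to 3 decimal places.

961.910 mg/L

k = ln 2 / 17 = 0.04077 per h
Dose 1 (110 mg at t=0 h): 110·exp(−0.04077·10) = 73.167 mg/L
Dose 2 (255 mg at t=3 h): 255·exp(−0.04077·7) = 191.684 mg/L
Dose 3 (425 mg at t=6 h): 425·exp(−0.04077·4) = 361.043 mg/L
Dose 4 (350 mg at t=9 h): 350·exp(−0.04077·1) = 336.016 mg/L
C(10) = 73.167 + 191.684 + 361.043 + 336.016 = 961.910 mg/L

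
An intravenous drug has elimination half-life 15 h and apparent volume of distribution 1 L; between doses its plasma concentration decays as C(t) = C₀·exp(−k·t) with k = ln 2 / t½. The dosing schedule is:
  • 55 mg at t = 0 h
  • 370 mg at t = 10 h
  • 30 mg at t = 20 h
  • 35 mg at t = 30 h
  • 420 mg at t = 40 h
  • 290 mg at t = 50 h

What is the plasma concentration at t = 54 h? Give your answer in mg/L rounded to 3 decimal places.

k = ln 2 / 15 = 0.04621 per h
Dose 1 (55 mg at t=0 h): 55·exp(−0.04621·54) = 4.536 mg/L
Dose 2 (370 mg at t=10 h): 370·exp(−0.04621·44) = 48.437 mg/L
Dose 3 (30 mg at t=20 h): 30·exp(−0.04621·34) = 6.234 mg/L
Dose 4 (35 mg at t=30 h): 35·exp(−0.04621·24) = 11.546 mg/L
Dose 5 (420 mg at t=40 h): 420·exp(−0.04621·14) = 219.932 mg/L
Dose 6 (290 mg at t=50 h): 290·exp(−0.04621·4) = 241.059 mg/L
C(54) = 4.536 + 48.437 + 6.234 + 11.546 + 219.932 + 241.059 = 531.744 mg/L

531.744 mg/L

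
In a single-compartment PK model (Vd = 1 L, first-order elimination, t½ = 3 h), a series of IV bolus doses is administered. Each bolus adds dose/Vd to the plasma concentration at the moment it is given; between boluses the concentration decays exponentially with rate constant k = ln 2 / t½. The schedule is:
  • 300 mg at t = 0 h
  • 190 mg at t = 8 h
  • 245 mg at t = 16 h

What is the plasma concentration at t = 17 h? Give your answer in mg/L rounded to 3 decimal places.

224.113 mg/L

k = ln 2 / 3 = 0.23105 per h
Dose 1 (300 mg at t=0 h): 300·exp(−0.23105·17) = 5.906 mg/L
Dose 2 (190 mg at t=8 h): 190·exp(−0.23105·9) = 23.750 mg/L
Dose 3 (245 mg at t=16 h): 245·exp(−0.23105·1) = 194.457 mg/L
C(17) = 5.906 + 23.750 + 194.457 = 224.113 mg/L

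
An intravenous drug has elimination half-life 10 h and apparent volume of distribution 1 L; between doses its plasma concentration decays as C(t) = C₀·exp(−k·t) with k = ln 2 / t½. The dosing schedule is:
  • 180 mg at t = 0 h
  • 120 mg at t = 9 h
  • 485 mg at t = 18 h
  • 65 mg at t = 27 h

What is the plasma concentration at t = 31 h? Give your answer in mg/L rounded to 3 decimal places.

293.342 mg/L

k = ln 2 / 10 = 0.06931 per h
Dose 1 (180 mg at t=0 h): 180·exp(−0.06931·31) = 20.993 mg/L
Dose 2 (120 mg at t=9 h): 120·exp(−0.06931·22) = 26.117 mg/L
Dose 3 (485 mg at t=18 h): 485·exp(−0.06931·13) = 196.971 mg/L
Dose 4 (65 mg at t=27 h): 65·exp(−0.06931·4) = 49.261 mg/L
C(31) = 20.993 + 26.117 + 196.971 + 49.261 = 293.342 mg/L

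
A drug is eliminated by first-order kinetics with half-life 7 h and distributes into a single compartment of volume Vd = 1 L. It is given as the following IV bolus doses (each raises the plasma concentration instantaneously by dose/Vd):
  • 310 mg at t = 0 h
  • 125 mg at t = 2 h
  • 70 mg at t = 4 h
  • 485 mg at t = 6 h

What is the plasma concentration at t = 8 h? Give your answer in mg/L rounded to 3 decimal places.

k = ln 2 / 7 = 0.09902 per h
Dose 1 (310 mg at t=0 h): 310·exp(−0.09902·8) = 140.387 mg/L
Dose 2 (125 mg at t=2 h): 125·exp(−0.09902·6) = 69.006 mg/L
Dose 3 (70 mg at t=4 h): 70·exp(−0.09902·4) = 47.107 mg/L
Dose 4 (485 mg at t=6 h): 485·exp(−0.09902·2) = 397.863 mg/L
C(8) = 140.387 + 69.006 + 47.107 + 397.863 = 654.362 mg/L

654.362 mg/L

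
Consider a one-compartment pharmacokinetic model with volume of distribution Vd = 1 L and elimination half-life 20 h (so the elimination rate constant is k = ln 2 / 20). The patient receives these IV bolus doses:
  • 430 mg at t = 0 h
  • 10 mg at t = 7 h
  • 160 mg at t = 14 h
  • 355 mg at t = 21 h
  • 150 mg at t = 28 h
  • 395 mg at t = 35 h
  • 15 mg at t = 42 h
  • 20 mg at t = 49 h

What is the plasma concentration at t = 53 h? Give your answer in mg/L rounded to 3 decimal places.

531.454 mg/L

k = ln 2 / 20 = 0.03466 per h
Dose 1 (430 mg at t=0 h): 430·exp(−0.03466·53) = 68.508 mg/L
Dose 2 (10 mg at t=7 h): 10·exp(−0.03466·46) = 2.031 mg/L
Dose 3 (160 mg at t=14 h): 160·exp(−0.03466·39) = 41.411 mg/L
Dose 4 (355 mg at t=21 h): 355·exp(−0.03466·32) = 117.106 mg/L
Dose 5 (150 mg at t=28 h): 150·exp(−0.03466·25) = 63.067 mg/L
Dose 6 (395 mg at t=35 h): 395·exp(−0.03466·18) = 211.675 mg/L
Dose 7 (15 mg at t=42 h): 15·exp(−0.03466·11) = 10.245 mg/L
Dose 8 (20 mg at t=49 h): 20·exp(−0.03466·4) = 17.411 mg/L
C(53) = 68.508 + 2.031 + 41.411 + 117.106 + 63.067 + 211.675 + 10.245 + 17.411 = 531.454 mg/L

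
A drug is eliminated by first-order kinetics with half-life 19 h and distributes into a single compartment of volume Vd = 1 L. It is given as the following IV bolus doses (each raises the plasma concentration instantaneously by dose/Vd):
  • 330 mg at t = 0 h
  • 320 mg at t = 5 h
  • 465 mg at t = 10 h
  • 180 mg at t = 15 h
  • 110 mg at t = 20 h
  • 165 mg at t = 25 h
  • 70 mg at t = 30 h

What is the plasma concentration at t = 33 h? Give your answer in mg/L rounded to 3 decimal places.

762.940 mg/L

k = ln 2 / 19 = 0.03648 per h
Dose 1 (330 mg at t=0 h): 330·exp(−0.03648·33) = 99.008 mg/L
Dose 2 (320 mg at t=5 h): 320·exp(−0.03648·28) = 115.220 mg/L
Dose 3 (465 mg at t=10 h): 465·exp(−0.03648·23) = 200.932 mg/L
Dose 4 (180 mg at t=15 h): 180·exp(−0.03648·18) = 93.344 mg/L
Dose 5 (110 mg at t=20 h): 110·exp(−0.03648·13) = 68.458 mg/L
Dose 6 (165 mg at t=25 h): 165·exp(−0.03648·8) = 123.235 mg/L
Dose 7 (70 mg at t=30 h): 70·exp(−0.03648·3) = 62.743 mg/L
C(33) = 99.008 + 115.220 + 200.932 + 93.344 + 68.458 + 123.235 + 62.743 = 762.940 mg/L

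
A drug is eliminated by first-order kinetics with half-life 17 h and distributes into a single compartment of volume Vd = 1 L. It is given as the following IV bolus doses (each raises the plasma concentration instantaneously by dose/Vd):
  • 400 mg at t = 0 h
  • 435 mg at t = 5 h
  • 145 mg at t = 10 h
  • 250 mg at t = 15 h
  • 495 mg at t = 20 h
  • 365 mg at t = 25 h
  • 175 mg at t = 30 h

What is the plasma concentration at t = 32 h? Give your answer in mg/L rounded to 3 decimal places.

1176.432 mg/L

k = ln 2 / 17 = 0.04077 per h
Dose 1 (400 mg at t=0 h): 400·exp(−0.04077·32) = 108.496 mg/L
Dose 2 (435 mg at t=5 h): 435·exp(−0.04077·27) = 144.671 mg/L
Dose 3 (145 mg at t=10 h): 145·exp(−0.04077·22) = 59.129 mg/L
Dose 4 (250 mg at t=15 h): 250·exp(−0.04077·17) = 125.000 mg/L
Dose 5 (495 mg at t=20 h): 495·exp(−0.04077·12) = 303.468 mg/L
Dose 6 (365 mg at t=25 h): 365·exp(−0.04077·7) = 274.372 mg/L
Dose 7 (175 mg at t=30 h): 175·exp(−0.04077·2) = 161.296 mg/L
C(32) = 108.496 + 144.671 + 59.129 + 125.000 + 303.468 + 274.372 + 161.296 = 1176.432 mg/L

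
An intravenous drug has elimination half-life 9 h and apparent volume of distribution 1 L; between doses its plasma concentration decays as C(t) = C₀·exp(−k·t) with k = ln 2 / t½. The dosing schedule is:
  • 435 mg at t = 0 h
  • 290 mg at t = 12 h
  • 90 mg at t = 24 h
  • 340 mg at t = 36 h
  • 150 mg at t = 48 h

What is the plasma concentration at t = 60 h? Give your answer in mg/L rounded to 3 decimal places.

k = ln 2 / 9 = 0.07702 per h
Dose 1 (435 mg at t=0 h): 435·exp(−0.07702·60) = 4.282 mg/L
Dose 2 (290 mg at t=12 h): 290·exp(−0.07702·48) = 7.193 mg/L
Dose 3 (90 mg at t=24 h): 90·exp(−0.07702·36) = 5.625 mg/L
Dose 4 (340 mg at t=36 h): 340·exp(−0.07702·24) = 53.547 mg/L
Dose 5 (150 mg at t=48 h): 150·exp(−0.07702·12) = 59.528 mg/L
C(60) = 4.282 + 7.193 + 5.625 + 53.547 + 59.528 = 130.174 mg/L

130.174 mg/L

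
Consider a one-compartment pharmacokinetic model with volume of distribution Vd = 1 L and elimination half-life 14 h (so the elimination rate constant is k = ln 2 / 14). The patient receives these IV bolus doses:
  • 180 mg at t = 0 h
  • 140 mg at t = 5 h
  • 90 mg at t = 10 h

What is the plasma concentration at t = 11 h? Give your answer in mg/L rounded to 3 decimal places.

294.084 mg/L

k = ln 2 / 14 = 0.04951 per h
Dose 1 (180 mg at t=0 h): 180·exp(−0.04951·11) = 104.412 mg/L
Dose 2 (140 mg at t=5 h): 140·exp(−0.04951·6) = 104.020 mg/L
Dose 3 (90 mg at t=10 h): 90·exp(−0.04951·1) = 85.653 mg/L
C(11) = 104.412 + 104.020 + 85.653 = 294.084 mg/L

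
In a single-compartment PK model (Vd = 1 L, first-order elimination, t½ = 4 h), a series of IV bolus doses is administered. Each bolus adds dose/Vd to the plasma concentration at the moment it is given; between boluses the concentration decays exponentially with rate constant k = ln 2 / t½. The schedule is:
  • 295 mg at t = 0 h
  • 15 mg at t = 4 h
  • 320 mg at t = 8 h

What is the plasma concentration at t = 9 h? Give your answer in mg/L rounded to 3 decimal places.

k = ln 2 / 4 = 0.17329 per h
Dose 1 (295 mg at t=0 h): 295·exp(−0.17329·9) = 62.016 mg/L
Dose 2 (15 mg at t=4 h): 15·exp(−0.17329·5) = 6.307 mg/L
Dose 3 (320 mg at t=8 h): 320·exp(−0.17329·1) = 269.087 mg/L
C(9) = 62.016 + 6.307 + 269.087 = 337.410 mg/L

337.410 mg/L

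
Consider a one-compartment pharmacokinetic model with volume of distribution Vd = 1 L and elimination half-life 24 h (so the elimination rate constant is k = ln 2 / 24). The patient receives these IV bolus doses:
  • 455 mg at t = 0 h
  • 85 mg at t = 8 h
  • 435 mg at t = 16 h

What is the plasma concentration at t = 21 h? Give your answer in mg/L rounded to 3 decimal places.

k = ln 2 / 24 = 0.02888 per h
Dose 1 (455 mg at t=0 h): 455·exp(−0.02888·21) = 248.091 mg/L
Dose 2 (85 mg at t=8 h): 85·exp(−0.02888·13) = 58.393 mg/L
Dose 3 (435 mg at t=16 h): 435·exp(−0.02888·5) = 376.508 mg/L
C(21) = 248.091 + 58.393 + 376.508 = 682.992 mg/L

682.992 mg/L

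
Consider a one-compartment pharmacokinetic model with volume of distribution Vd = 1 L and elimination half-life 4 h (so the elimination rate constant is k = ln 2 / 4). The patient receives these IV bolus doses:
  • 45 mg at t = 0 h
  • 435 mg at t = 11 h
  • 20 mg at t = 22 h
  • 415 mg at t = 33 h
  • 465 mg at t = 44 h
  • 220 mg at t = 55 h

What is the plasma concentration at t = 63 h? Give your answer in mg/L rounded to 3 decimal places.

74.644 mg/L

k = ln 2 / 4 = 0.17329 per h
Dose 1 (45 mg at t=0 h): 45·exp(−0.17329·63) = 0.001 mg/L
Dose 2 (435 mg at t=11 h): 435·exp(−0.17329·52) = 0.053 mg/L
Dose 3 (20 mg at t=22 h): 20·exp(−0.17329·41) = 0.016 mg/L
Dose 4 (415 mg at t=33 h): 415·exp(−0.17329·30) = 2.293 mg/L
Dose 5 (465 mg at t=44 h): 465·exp(−0.17329·19) = 17.281 mg/L
Dose 6 (220 mg at t=55 h): 220·exp(−0.17329·8) = 55.000 mg/L
C(63) = 0.001 + 0.053 + 0.016 + 2.293 + 17.281 + 55.000 = 74.644 mg/L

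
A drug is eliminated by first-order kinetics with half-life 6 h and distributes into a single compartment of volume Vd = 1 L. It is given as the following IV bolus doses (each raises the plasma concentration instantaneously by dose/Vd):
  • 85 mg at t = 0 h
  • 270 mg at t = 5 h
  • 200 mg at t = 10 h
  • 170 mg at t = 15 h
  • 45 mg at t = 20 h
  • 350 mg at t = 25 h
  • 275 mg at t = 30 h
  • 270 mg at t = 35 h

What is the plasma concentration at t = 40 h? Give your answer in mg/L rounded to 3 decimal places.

k = ln 2 / 6 = 0.11552 per h
Dose 1 (85 mg at t=0 h): 85·exp(−0.11552·40) = 0.837 mg/L
Dose 2 (270 mg at t=5 h): 270·exp(−0.11552·35) = 4.735 mg/L
Dose 3 (200 mg at t=10 h): 200·exp(−0.11552·30) = 6.250 mg/L
Dose 4 (170 mg at t=15 h): 170·exp(−0.11552·25) = 9.466 mg/L
Dose 5 (45 mg at t=20 h): 45·exp(−0.11552·20) = 4.465 mg/L
Dose 6 (350 mg at t=25 h): 350·exp(−0.11552·15) = 61.872 mg/L
Dose 7 (275 mg at t=30 h): 275·exp(−0.11552·10) = 86.620 mg/L
Dose 8 (270 mg at t=35 h): 270·exp(−0.11552·5) = 151.532 mg/L
C(40) = 0.837 + 4.735 + 6.250 + 9.466 + 4.465 + 61.872 + 86.620 + 151.532 = 325.776 mg/L

325.776 mg/L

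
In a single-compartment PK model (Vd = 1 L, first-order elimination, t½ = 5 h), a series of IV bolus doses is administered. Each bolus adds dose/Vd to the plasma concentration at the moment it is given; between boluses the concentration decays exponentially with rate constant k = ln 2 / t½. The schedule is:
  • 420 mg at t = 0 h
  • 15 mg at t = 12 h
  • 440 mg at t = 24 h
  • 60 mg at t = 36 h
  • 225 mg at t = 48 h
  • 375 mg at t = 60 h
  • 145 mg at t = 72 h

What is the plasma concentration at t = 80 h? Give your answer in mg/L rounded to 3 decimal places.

k = ln 2 / 5 = 0.13863 per h
Dose 1 (420 mg at t=0 h): 420·exp(−0.13863·80) = 0.006 mg/L
Dose 2 (15 mg at t=12 h): 15·exp(−0.13863·68) = 0.001 mg/L
Dose 3 (440 mg at t=24 h): 440·exp(−0.13863·56) = 0.187 mg/L
Dose 4 (60 mg at t=36 h): 60·exp(−0.13863·44) = 0.135 mg/L
Dose 5 (225 mg at t=48 h): 225·exp(−0.13863·32) = 2.664 mg/L
Dose 6 (375 mg at t=60 h): 375·exp(−0.13863·20) = 23.438 mg/L
Dose 7 (145 mg at t=72 h): 145·exp(−0.13863·8) = 47.832 mg/L
C(80) = 0.006 + 0.001 + 0.187 + 0.135 + 2.664 + 23.438 + 47.832 = 74.263 mg/L

74.263 mg/L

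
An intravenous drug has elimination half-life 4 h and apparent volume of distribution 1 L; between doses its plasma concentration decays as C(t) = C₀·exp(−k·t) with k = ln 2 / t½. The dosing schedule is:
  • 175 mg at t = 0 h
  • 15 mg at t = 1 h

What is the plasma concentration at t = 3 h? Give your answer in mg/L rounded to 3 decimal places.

114.662 mg/L

k = ln 2 / 4 = 0.17329 per h
Dose 1 (175 mg at t=0 h): 175·exp(−0.17329·3) = 104.056 mg/L
Dose 2 (15 mg at t=1 h): 15·exp(−0.17329·2) = 10.607 mg/L
C(3) = 104.056 + 10.607 = 114.662 mg/L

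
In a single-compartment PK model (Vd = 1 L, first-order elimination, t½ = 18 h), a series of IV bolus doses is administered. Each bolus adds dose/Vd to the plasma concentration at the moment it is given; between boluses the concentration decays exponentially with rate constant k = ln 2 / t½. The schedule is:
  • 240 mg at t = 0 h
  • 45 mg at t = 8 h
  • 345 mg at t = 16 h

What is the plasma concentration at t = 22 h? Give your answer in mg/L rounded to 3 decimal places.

402.943 mg/L

k = ln 2 / 18 = 0.03851 per h
Dose 1 (240 mg at t=0 h): 240·exp(−0.03851·22) = 102.869 mg/L
Dose 2 (45 mg at t=8 h): 45·exp(−0.03851·14) = 26.247 mg/L
Dose 3 (345 mg at t=16 h): 345·exp(−0.03851·6) = 273.827 mg/L
C(22) = 102.869 + 26.247 + 273.827 = 402.943 mg/L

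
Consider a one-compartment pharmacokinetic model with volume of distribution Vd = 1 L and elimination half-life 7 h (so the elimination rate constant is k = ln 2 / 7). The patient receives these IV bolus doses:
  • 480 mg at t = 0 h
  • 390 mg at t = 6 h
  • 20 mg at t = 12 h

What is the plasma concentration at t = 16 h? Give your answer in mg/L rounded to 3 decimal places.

k = ln 2 / 7 = 0.09902 per h
Dose 1 (480 mg at t=0 h): 480·exp(−0.09902·16) = 98.440 mg/L
Dose 2 (390 mg at t=6 h): 390·exp(−0.09902·10) = 144.884 mg/L
Dose 3 (20 mg at t=12 h): 20·exp(−0.09902·4) = 13.459 mg/L
C(16) = 98.440 + 144.884 + 13.459 = 256.784 mg/L

256.784 mg/L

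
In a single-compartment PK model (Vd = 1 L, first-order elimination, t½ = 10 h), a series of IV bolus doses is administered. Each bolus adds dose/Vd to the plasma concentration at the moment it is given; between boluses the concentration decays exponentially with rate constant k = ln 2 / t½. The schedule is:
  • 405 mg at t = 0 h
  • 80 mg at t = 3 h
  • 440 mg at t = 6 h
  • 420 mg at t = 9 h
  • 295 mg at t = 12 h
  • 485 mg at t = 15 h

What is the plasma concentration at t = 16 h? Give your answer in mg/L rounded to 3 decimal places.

1320.720 mg/L

k = ln 2 / 10 = 0.06931 per h
Dose 1 (405 mg at t=0 h): 405·exp(−0.06931·16) = 133.600 mg/L
Dose 2 (80 mg at t=3 h): 80·exp(−0.06931·13) = 32.490 mg/L
Dose 3 (440 mg at t=6 h): 440·exp(−0.06931·10) = 220.000 mg/L
Dose 4 (420 mg at t=9 h): 420·exp(−0.06931·7) = 258.540 mg/L
Dose 5 (295 mg at t=12 h): 295·exp(−0.06931·4) = 223.568 mg/L
Dose 6 (485 mg at t=15 h): 485·exp(−0.06931·1) = 452.521 mg/L
C(16) = 133.600 + 32.490 + 220.000 + 258.540 + 223.568 + 452.521 = 1320.720 mg/L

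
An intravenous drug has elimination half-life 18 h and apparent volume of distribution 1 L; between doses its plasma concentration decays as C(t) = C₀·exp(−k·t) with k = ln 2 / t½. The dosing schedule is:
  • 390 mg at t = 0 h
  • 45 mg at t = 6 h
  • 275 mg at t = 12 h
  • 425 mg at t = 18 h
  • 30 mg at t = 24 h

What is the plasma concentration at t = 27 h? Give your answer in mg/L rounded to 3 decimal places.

639.517 mg/L

k = ln 2 / 18 = 0.03851 per h
Dose 1 (390 mg at t=0 h): 390·exp(−0.03851·27) = 137.886 mg/L
Dose 2 (45 mg at t=6 h): 45·exp(−0.03851·21) = 20.045 mg/L
Dose 3 (275 mg at t=12 h): 275·exp(−0.03851·15) = 154.339 mg/L
Dose 4 (425 mg at t=18 h): 425·exp(−0.03851·9) = 300.520 mg/L
Dose 5 (30 mg at t=24 h): 30·exp(−0.03851·3) = 26.727 mg/L
C(27) = 137.886 + 20.045 + 154.339 + 300.520 + 26.727 = 639.517 mg/L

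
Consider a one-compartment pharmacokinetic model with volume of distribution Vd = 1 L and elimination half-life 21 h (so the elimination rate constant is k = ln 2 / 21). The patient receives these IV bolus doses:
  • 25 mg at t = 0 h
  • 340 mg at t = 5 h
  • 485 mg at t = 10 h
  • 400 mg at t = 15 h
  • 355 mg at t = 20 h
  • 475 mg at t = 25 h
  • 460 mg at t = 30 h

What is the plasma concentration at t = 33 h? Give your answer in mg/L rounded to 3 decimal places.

k = ln 2 / 21 = 0.03301 per h
Dose 1 (25 mg at t=0 h): 25·exp(−0.03301·33) = 8.412 mg/L
Dose 2 (340 mg at t=5 h): 340·exp(−0.03301·28) = 134.929 mg/L
Dose 3 (485 mg at t=10 h): 485·exp(−0.03301·23) = 227.009 mg/L
Dose 4 (400 mg at t=15 h): 400·exp(−0.03301·18) = 220.818 mg/L
Dose 5 (355 mg at t=20 h): 355·exp(−0.03301·13) = 231.141 mg/L
Dose 6 (475 mg at t=25 h): 475·exp(−0.03301·8) = 364.767 mg/L
Dose 7 (460 mg at t=30 h): 460·exp(−0.03301·3) = 416.633 mg/L
C(33) = 8.412 + 134.929 + 227.009 + 220.818 + 231.141 + 364.767 + 416.633 = 1603.708 mg/L

1603.708 mg/L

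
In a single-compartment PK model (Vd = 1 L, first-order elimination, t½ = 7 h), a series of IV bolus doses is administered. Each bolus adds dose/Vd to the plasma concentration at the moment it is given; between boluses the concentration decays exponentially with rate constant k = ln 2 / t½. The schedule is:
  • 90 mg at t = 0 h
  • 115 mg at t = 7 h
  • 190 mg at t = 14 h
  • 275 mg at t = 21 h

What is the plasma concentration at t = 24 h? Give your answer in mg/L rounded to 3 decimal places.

304.629 mg/L

k = ln 2 / 7 = 0.09902 per h
Dose 1 (90 mg at t=0 h): 90·exp(−0.09902·24) = 8.359 mg/L
Dose 2 (115 mg at t=7 h): 115·exp(−0.09902·17) = 21.361 mg/L
Dose 3 (190 mg at t=14 h): 190·exp(−0.09902·10) = 70.585 mg/L
Dose 4 (275 mg at t=21 h): 275·exp(−0.09902·3) = 204.324 mg/L
C(24) = 8.359 + 21.361 + 70.585 + 204.324 = 304.629 mg/L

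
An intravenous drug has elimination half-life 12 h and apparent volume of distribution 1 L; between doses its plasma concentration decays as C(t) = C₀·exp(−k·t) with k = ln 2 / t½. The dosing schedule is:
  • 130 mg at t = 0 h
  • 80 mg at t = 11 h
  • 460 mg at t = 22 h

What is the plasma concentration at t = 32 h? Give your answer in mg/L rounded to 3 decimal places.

302.424 mg/L

k = ln 2 / 12 = 0.05776 per h
Dose 1 (130 mg at t=0 h): 130·exp(−0.05776·32) = 20.474 mg/L
Dose 2 (80 mg at t=11 h): 80·exp(−0.05776·21) = 23.784 mg/L
Dose 3 (460 mg at t=22 h): 460·exp(−0.05776·10) = 258.166 mg/L
C(32) = 20.474 + 23.784 + 258.166 = 302.424 mg/L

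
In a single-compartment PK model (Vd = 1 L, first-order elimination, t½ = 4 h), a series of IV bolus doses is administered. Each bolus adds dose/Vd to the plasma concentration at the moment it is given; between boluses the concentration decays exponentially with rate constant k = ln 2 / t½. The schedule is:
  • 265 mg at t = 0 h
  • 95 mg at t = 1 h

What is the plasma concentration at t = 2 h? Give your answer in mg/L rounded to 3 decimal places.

267.268 mg/L

k = ln 2 / 4 = 0.17329 per h
Dose 1 (265 mg at t=0 h): 265·exp(−0.17329·2) = 187.383 mg/L
Dose 2 (95 mg at t=1 h): 95·exp(−0.17329·1) = 79.885 mg/L
C(2) = 187.383 + 79.885 = 267.268 mg/L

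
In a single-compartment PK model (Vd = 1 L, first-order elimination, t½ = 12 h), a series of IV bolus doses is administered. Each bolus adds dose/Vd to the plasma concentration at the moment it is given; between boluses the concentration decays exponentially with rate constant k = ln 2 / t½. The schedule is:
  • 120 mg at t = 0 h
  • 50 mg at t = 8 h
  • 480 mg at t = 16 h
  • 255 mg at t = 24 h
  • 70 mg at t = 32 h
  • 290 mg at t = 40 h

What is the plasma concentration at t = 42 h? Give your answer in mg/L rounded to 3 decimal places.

512.333 mg/L

k = ln 2 / 12 = 0.05776 per h
Dose 1 (120 mg at t=0 h): 120·exp(−0.05776·42) = 10.607 mg/L
Dose 2 (50 mg at t=8 h): 50·exp(−0.05776·34) = 7.015 mg/L
Dose 3 (480 mg at t=16 h): 480·exp(−0.05776·26) = 106.908 mg/L
Dose 4 (255 mg at t=24 h): 255·exp(−0.05776·18) = 90.156 mg/L
Dose 5 (70 mg at t=32 h): 70·exp(−0.05776·10) = 39.286 mg/L
Dose 6 (290 mg at t=40 h): 290·exp(−0.05776·2) = 258.361 mg/L
C(42) = 10.607 + 7.015 + 106.908 + 90.156 + 39.286 + 258.361 = 512.333 mg/L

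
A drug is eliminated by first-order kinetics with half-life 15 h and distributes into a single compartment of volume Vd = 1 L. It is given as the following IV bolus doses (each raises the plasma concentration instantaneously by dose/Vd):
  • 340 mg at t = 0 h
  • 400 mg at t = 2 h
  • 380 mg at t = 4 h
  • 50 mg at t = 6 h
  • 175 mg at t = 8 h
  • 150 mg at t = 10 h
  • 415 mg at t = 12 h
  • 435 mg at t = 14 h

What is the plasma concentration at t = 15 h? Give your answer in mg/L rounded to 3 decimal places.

k = ln 2 / 15 = 0.04621 per h
Dose 1 (340 mg at t=0 h): 340·exp(−0.04621·15) = 170.000 mg/L
Dose 2 (400 mg at t=2 h): 400·exp(−0.04621·13) = 219.365 mg/L
Dose 3 (380 mg at t=4 h): 380·exp(−0.04621·11) = 228.575 mg/L
Dose 4 (50 mg at t=6 h): 50·exp(−0.04621·9) = 32.988 mg/L
Dose 5 (175 mg at t=8 h): 175·exp(−0.04621·7) = 126.636 mg/L
Dose 6 (150 mg at t=10 h): 150·exp(−0.04621·5) = 119.055 mg/L
Dose 7 (415 mg at t=12 h): 415·exp(−0.04621·3) = 361.278 mg/L
Dose 8 (435 mg at t=14 h): 435·exp(−0.04621·1) = 415.356 mg/L
C(15) = 170.000 + 219.365 + 228.575 + 32.988 + 126.636 + 119.055 + 361.278 + 415.356 = 1673.253 mg/L

1673.253 mg/L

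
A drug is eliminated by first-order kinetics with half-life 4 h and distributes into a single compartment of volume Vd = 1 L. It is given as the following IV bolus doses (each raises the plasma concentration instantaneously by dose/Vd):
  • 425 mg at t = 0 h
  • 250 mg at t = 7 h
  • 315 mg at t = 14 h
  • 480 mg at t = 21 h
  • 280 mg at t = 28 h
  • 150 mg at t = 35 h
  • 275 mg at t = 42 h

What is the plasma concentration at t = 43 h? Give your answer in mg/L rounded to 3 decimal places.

k = ln 2 / 4 = 0.17329 per h
Dose 1 (425 mg at t=0 h): 425·exp(−0.17329·43) = 0.247 mg/L
Dose 2 (250 mg at t=7 h): 250·exp(−0.17329·36) = 0.488 mg/L
Dose 3 (315 mg at t=14 h): 315·exp(−0.17329·29) = 2.069 mg/L
Dose 4 (480 mg at t=21 h): 480·exp(−0.17329·22) = 10.607 mg/L
Dose 5 (280 mg at t=28 h): 280·exp(−0.17329·15) = 20.811 mg/L
Dose 6 (150 mg at t=35 h): 150·exp(−0.17329·8) = 37.500 mg/L
Dose 7 (275 mg at t=42 h): 275·exp(−0.17329·1) = 231.247 mg/L
C(43) = 0.247 + 0.488 + 2.069 + 10.607 + 20.811 + 37.500 + 231.247 = 302.969 mg/L

302.969 mg/L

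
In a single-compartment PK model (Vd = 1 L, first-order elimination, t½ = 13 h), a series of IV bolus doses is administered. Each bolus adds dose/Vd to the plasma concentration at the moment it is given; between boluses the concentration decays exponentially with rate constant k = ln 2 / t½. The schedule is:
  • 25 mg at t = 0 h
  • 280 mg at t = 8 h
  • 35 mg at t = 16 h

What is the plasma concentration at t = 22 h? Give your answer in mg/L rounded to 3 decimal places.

165.884 mg/L

k = ln 2 / 13 = 0.05332 per h
Dose 1 (25 mg at t=0 h): 25·exp(−0.05332·22) = 7.736 mg/L
Dose 2 (280 mg at t=8 h): 280·exp(−0.05332·14) = 132.731 mg/L
Dose 3 (35 mg at t=16 h): 35·exp(−0.05332·6) = 25.417 mg/L
C(22) = 7.736 + 132.731 + 25.417 = 165.884 mg/L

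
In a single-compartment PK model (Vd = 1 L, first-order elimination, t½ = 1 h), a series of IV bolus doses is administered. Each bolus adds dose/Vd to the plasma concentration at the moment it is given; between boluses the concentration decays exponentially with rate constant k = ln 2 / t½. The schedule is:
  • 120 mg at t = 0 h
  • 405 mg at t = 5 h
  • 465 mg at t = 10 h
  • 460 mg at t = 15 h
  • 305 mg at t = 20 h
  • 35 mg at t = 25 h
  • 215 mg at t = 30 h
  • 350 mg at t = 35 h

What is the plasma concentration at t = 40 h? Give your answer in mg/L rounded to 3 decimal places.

11.149 mg/L

k = ln 2 / 1 = 0.69315 per h
Dose 1 (120 mg at t=0 h): 120·exp(−0.69315·40) = 0.000 mg/L
Dose 2 (405 mg at t=5 h): 405·exp(−0.69315·35) = 0.000 mg/L
Dose 3 (465 mg at t=10 h): 465·exp(−0.69315·30) = 0.000 mg/L
Dose 4 (460 mg at t=15 h): 460·exp(−0.69315·25) = 0.000 mg/L
Dose 5 (305 mg at t=20 h): 305·exp(−0.69315·20) = 0.000 mg/L
Dose 6 (35 mg at t=25 h): 35·exp(−0.69315·15) = 0.001 mg/L
Dose 7 (215 mg at t=30 h): 215·exp(−0.69315·10) = 0.210 mg/L
Dose 8 (350 mg at t=35 h): 350·exp(−0.69315·5) = 10.938 mg/L
C(40) = 0.000 + 0.000 + 0.000 + 0.000 + 0.000 + 0.001 + 0.210 + 10.938 = 11.149 mg/L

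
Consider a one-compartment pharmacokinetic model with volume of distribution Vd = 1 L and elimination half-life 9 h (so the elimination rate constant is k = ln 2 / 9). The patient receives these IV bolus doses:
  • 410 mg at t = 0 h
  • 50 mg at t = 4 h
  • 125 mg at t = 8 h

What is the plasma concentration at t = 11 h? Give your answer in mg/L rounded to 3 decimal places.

304.111 mg/L

k = ln 2 / 9 = 0.07702 per h
Dose 1 (410 mg at t=0 h): 410·exp(−0.07702·11) = 175.735 mg/L
Dose 2 (50 mg at t=4 h): 50·exp(−0.07702·7) = 29.163 mg/L
Dose 3 (125 mg at t=8 h): 125·exp(−0.07702·3) = 99.213 mg/L
C(11) = 175.735 + 29.163 + 99.213 = 304.111 mg/L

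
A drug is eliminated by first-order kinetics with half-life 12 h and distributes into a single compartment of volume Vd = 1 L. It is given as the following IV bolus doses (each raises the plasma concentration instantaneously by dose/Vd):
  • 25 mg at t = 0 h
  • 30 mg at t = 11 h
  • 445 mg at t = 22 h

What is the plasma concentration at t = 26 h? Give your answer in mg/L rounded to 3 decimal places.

371.378 mg/L

k = ln 2 / 12 = 0.05776 per h
Dose 1 (25 mg at t=0 h): 25·exp(−0.05776·26) = 5.568 mg/L
Dose 2 (30 mg at t=11 h): 30·exp(−0.05776·15) = 12.613 mg/L
Dose 3 (445 mg at t=22 h): 445·exp(−0.05776·4) = 353.197 mg/L
C(26) = 5.568 + 12.613 + 353.197 = 371.378 mg/L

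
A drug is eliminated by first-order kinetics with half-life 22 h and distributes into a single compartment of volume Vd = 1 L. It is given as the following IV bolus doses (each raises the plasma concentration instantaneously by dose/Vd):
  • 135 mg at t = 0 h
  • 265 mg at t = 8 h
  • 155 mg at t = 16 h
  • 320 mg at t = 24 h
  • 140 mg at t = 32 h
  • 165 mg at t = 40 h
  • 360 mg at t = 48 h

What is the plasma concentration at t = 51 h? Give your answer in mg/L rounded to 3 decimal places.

k = ln 2 / 22 = 0.03151 per h
Dose 1 (135 mg at t=0 h): 135·exp(−0.03151·51) = 27.070 mg/L
Dose 2 (265 mg at t=8 h): 265·exp(−0.03151·43) = 68.371 mg/L
Dose 3 (155 mg at t=16 h): 155·exp(−0.03151·35) = 51.454 mg/L
Dose 4 (320 mg at t=24 h): 320·exp(−0.03151·27) = 136.680 mg/L
Dose 5 (140 mg at t=32 h): 140·exp(−0.03151·19) = 76.939 mg/L
Dose 6 (165 mg at t=40 h): 165·exp(−0.03151·11) = 116.673 mg/L
Dose 7 (360 mg at t=48 h): 360·exp(−0.03151·3) = 327.531 mg/L
C(51) = 27.070 + 68.371 + 51.454 + 136.680 + 76.939 + 116.673 + 327.531 = 804.718 mg/L

804.718 mg/L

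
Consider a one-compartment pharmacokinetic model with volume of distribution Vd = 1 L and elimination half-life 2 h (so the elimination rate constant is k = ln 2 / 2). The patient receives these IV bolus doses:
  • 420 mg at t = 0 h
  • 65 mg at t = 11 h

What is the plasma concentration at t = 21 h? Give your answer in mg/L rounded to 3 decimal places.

k = ln 2 / 2 = 0.34657 per h
Dose 1 (420 mg at t=0 h): 420·exp(−0.34657·21) = 0.290 mg/L
Dose 2 (65 mg at t=11 h): 65·exp(−0.34657·10) = 2.031 mg/L
C(21) = 0.290 + 2.031 = 2.321 mg/L

2.321 mg/L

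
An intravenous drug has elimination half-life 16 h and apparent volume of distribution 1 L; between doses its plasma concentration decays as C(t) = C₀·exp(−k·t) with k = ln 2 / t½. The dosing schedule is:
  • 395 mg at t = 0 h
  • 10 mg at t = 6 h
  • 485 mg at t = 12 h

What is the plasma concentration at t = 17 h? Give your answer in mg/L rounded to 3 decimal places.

585.880 mg/L

k = ln 2 / 16 = 0.04332 per h
Dose 1 (395 mg at t=0 h): 395·exp(−0.04332·17) = 189.127 mg/L
Dose 2 (10 mg at t=6 h): 10·exp(−0.04332·11) = 6.209 mg/L
Dose 3 (485 mg at t=12 h): 485·exp(−0.04332·5) = 390.544 mg/L
C(17) = 189.127 + 6.209 + 390.544 = 585.880 mg/L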